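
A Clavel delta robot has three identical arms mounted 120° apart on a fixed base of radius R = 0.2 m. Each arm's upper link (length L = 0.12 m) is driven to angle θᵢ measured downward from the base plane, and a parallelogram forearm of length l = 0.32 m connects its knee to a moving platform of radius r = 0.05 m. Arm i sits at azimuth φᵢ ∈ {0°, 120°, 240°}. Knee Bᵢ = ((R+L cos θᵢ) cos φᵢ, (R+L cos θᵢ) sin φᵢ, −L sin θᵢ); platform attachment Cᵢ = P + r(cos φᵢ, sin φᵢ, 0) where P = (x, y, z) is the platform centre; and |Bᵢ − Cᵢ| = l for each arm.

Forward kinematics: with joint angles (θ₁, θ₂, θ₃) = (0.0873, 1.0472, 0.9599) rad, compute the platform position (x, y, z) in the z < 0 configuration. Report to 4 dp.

φ1=0.0°: virtual centre (0.2695, 0.0000, -0.0105), radius l
O2 = (0.2100·cos120.0°, 0.2100·sin120.0°, -0.1039) = (-0.1050, 0.1819, -0.1039)
arm 3 at φ=240.0°: ρ3 = 0.2188;  O3 = (-0.1094, -0.1895, -0.0983)
eliminate P² terms by subtracting sphere 1 from 2 and 3
[-0.7491 0.3637 -0.1869]·P = -0.0179;  [-0.7579 -0.3790 -0.1757]·P = -0.0152
Cramer: x(z) = 0.0220-0.2408z;  y(z) = -0.0038+0.0180z
sphere 1 gives Az²+Bz+C=0 with A=1.0583, B=0.1400, C=-0.0410;  B²−4AC=0.1931;  roots -0.2738, 0.1415;  negative root z = -0.2738
x = 0.0879, y = -0.0088

(0.0879, -0.0088, -0.2738)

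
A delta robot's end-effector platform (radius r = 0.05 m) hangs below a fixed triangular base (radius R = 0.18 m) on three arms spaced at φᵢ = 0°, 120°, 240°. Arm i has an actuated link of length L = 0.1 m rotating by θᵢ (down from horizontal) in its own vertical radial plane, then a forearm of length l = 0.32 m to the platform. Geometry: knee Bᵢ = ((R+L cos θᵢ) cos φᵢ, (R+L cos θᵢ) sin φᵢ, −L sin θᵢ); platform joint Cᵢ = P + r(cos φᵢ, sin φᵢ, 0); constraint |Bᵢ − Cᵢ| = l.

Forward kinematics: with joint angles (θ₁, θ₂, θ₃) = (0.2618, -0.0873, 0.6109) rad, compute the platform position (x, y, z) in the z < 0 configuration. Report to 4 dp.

(0.0022, 0.0490, -0.2487)

arm 1 at φ=0.0°: e+L cos θ1 = 0.2266;  centre 1 = (0.2266, 0.0000, -0.0259)
arm 2 at φ=120.0°: e+L cos θ2 = 0.2296;  centre 2 = (-0.1148, 0.1989, 0.0087)
φ3=240.0°: virtual centre (-0.1060, -0.1835, -0.0574), radius l
subtract pairs → two planes through P
plane₁₂: -0.6828x+0.3977y+0.0692z = 0.0008
Cramer: x(z) = 0.0024+0.0007z;  y(z) = 0.0061-0.1728z
sphere 1 gives Az²+Bz+C=0 with A=1.0299, B=0.0493, C=-0.0514;  B²−4AC=0.2143;  roots -0.2487, 0.2008;  negative root z = -0.2487
x = 0.0022, y = 0.0490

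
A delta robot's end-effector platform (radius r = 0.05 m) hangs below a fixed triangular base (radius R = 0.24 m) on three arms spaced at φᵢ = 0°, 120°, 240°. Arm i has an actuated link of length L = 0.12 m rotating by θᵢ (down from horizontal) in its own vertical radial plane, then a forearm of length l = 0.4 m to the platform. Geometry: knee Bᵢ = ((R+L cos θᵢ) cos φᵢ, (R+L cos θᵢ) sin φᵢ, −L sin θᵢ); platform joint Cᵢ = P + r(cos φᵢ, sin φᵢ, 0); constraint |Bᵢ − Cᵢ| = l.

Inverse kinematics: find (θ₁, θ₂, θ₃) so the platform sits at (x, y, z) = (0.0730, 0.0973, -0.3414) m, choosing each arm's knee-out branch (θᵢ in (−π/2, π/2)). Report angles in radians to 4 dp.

θ₁ = 0.2621, θ₂ = 0.4364, θ₃ = 1.3963

φ1=0.0° → target in arm frame (0.0730, 0.0973)
  e−x'=0.1170;  (l²−L²−(e−x')²−y'²−z²)/2L = 0.0245
  θ1 = atan2(B,A) + arccos(C/0.3609) = 0.2621
arm 2 (φ=120.0°): x'=0.0478, y'=-0.1119
  e−x'=0.1422;  (l²−L²−(e−x')²−y'²−z²)/2L = -0.0154
  γ=atan2(-0.3414,0.1422)=-1.1760;  ψ=arccos(-0.0417)=1.6125;  θ2=γ+ψ≈0.4364
rotate P by −φ3: (-0.1208, 0.0146, -0.3414)
  e−x'=0.3108;  (l²−L²−(e−x')²−y'²−z²)/2L = -0.2823
  √(A²+B²)=0.4617;  θ3 = -0.8323+2.2286 ≈ 1.3963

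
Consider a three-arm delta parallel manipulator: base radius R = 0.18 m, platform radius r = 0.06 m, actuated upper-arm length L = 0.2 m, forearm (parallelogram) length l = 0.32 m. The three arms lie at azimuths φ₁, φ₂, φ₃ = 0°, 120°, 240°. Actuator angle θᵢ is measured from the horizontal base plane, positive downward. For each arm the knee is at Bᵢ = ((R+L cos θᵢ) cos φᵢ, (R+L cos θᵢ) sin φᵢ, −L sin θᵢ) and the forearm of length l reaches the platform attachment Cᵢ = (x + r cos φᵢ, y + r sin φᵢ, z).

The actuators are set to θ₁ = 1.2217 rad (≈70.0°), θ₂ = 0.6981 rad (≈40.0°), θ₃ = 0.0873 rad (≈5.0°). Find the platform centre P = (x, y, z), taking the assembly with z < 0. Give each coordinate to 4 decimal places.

(-0.1200, -0.0593, -0.2491)

φ1=0.0°: virtual centre (0.1884, 0.0000, -0.1879), radius l
arm 2 at φ=120.0°: (R−r)+L cos θ2 = 0.2732;  centre 2 = (-0.1366, 0.2366, -0.1286)
centre 3 = (0.3192·cos240.0°, 0.3192·sin240.0°, -0.0174) = (-0.1596, -0.2765, -0.0174)
eliminate P² terms by subtracting sphere 1 from 2 and 3
[-0.6500 0.4732 0.1188]·P = 0.0204;  [-0.6961 -0.5529 0.3410]·P = 0.0314
det = 0.6888;  x = -0.0379+0.3296z,  y = -0.0091+0.2018z
into |P−centre ₁|² = l²: 1.1494z² + 0.2230z + -0.0158 = 0;  Δ = 0.1223;  z = -0.2491 or 0.0551 → z<0 root = -0.2491
x = -0.1200, y = -0.0593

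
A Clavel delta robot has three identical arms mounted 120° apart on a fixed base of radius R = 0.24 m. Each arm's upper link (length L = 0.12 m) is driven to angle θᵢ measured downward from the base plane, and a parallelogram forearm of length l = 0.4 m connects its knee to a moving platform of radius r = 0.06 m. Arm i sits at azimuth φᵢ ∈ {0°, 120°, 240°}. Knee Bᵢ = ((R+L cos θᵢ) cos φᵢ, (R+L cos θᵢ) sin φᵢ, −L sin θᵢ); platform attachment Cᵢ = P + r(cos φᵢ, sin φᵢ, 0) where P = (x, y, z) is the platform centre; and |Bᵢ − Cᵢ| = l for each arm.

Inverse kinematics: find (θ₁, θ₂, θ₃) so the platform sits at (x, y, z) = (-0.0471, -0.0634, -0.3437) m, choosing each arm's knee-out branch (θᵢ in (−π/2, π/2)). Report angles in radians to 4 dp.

θ₁ = 0.8723, θ₂ = 0.7854, θ₃ = 0.0874

φ1=0.0° → target in arm frame (-0.0471, -0.0634)
  A=0.2271, B=-0.3437, C=(l²−L²−A²−y'²−z²)/(2L)=-0.1172
  √(A²+B²)=0.4120;  θ1 = -0.9869+1.8592 ≈ 0.8723
arm 2 (φ=120.0°): x'=-0.0314, y'=0.0725
  e−x'=0.2114;  (l²−L²−(e−x')²−y'²−z²)/2L = -0.0936
  γ=atan2(-0.3437,0.2114)=-1.0195;  ψ=arccos(-0.2319)=1.8048;  θ2=γ+ψ≈0.7854
φ3=240.0° → target in arm frame (0.0785, -0.0091)
  A=0.1015, B=-0.3437, C=(l²−L²−A²−y'²−z²)/(2L)=0.0712
  γ=atan2(-0.3437,0.1015)=-1.2835;  ψ=arccos(0.1985)=1.3709;  θ3=γ+ψ≈0.0874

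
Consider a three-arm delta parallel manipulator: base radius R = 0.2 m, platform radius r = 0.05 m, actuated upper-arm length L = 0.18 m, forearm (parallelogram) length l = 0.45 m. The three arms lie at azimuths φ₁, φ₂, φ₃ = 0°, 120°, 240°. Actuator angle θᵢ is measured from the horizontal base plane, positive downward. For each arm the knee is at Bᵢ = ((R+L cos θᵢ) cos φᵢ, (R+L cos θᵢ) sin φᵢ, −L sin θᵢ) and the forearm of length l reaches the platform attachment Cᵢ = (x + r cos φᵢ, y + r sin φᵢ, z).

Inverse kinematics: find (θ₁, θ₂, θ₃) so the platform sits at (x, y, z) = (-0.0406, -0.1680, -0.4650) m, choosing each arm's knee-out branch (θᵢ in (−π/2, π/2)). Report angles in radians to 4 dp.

arm 1 (φ=0.0°): x'=-0.0406, y'=-0.1680
  A=0.1906, B=-0.4650, C=(l²−L²−A²−y'²−z²)/(2L)=-0.3074
  √(A²+B²)=0.5025;  θ1 = -1.1818+2.2291 ≈ 1.0473
arm 2 (φ=120.0°): x'=-0.1252, y'=0.1192
  A cos θ + B sin θ = C:  0.2752·cos θ + -0.4650·sin θ = -0.3779
  θ2 = atan2(B,A) + arccos(C/0.5403) = 1.3090
φ3=240.0° → target in arm frame (0.1658, 0.0488)
  e−x'=-0.0158;  (l²−L²−(e−x')²−y'²−z²)/2L = -0.1354
  √(A²+B²)=0.4653;  θ3 = -1.6047+1.8662 ≈ 0.2614

θ₁ = 1.0473, θ₂ = 1.3090, θ₃ = 0.2614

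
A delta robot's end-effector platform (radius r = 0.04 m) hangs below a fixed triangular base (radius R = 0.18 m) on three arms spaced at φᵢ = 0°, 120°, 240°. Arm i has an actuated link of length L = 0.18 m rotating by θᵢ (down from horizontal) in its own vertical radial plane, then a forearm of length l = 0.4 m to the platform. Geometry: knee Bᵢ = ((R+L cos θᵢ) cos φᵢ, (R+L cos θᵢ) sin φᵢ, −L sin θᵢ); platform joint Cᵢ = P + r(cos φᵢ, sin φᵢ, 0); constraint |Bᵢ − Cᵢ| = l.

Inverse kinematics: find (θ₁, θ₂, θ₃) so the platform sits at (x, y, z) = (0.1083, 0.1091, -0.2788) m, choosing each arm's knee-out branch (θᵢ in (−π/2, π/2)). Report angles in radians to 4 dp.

θ₁ = -0.2614, θ₂ = 0.1743, θ₃ = 1.0473

arm 1 (φ=0.0°): x'=0.1083, y'=0.1091
  e−x'=0.0317;  (l²−L²−(e−x')²−y'²−z²)/2L = 0.1027
  γ=atan2(-0.2788,0.0317)=-1.4576;  ψ=arccos(0.3659)=1.1962;  θ1=γ+ψ≈-0.2614
arm 2 (φ=120.0°): x'=0.0403, y'=-0.1483
  A=0.0997, B=-0.2788, C=(l²−L²−A²−y'²−z²)/(2L)=0.0498
  √(A²+B²)=0.2961;  θ2 = -1.2275+1.4018 ≈ 0.1743
φ3=240.0° → target in arm frame (-0.1486, 0.0392)
  A=0.2886, B=-0.2788, C=(l²−L²−A²−y'²−z²)/(2L)=-0.0972
  γ=atan2(-0.2788,0.2886)=-0.7681;  ψ=arccos(-0.2421)=1.8153;  θ3=γ+ψ≈1.0473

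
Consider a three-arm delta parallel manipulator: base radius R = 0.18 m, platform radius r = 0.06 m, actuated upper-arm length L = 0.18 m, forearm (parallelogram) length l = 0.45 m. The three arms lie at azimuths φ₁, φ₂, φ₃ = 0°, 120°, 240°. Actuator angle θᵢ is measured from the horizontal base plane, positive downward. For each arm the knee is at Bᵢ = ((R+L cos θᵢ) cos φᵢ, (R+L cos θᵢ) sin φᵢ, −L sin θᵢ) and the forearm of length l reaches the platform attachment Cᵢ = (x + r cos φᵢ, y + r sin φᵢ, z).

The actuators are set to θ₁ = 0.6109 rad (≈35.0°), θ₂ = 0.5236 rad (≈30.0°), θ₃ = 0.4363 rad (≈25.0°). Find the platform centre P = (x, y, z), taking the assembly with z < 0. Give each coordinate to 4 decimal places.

φ1=0.0°: virtual centre (0.2674, 0.0000, -0.1032), radius l
φ2=120.0°: virtual centre (-0.1379, 0.2389, -0.0900), radius l
S3 = (0.2831·cos240.0°, 0.2831·sin240.0°, -0.0761) = (-0.1416, -0.2452, -0.0761)
|S₂|²−|S₁|² = 0.0020;  |S₃|²−|S₁|² = 0.0038
plane₁₂: -0.8108x+0.4778y+0.0265z = 0.0020
det = 0.7885;  x = -0.0035+0.0494z,  y = -0.0018+0.0284z
sphere 1 gives Az²+Bz+C=0 with A=1.0033, B=0.1796, C=-0.1184;  B²−4AC=0.5074;  roots -0.4445, 0.2655;  negative root z = -0.4445
x = -0.0255, y = -0.0144

(-0.0255, -0.0144, -0.4445)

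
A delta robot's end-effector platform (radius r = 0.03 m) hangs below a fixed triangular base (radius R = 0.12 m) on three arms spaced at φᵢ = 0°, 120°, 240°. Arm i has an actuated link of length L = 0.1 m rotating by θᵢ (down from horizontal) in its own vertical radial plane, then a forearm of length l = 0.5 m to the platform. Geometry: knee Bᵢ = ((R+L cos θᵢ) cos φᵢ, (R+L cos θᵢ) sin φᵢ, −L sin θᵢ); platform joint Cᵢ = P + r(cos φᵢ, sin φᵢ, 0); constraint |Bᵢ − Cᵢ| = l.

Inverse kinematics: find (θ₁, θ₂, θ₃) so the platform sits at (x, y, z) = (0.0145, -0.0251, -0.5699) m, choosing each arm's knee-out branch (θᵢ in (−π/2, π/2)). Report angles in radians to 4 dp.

θ₁ = 1.0466, θ₂ = 1.2214, θ₃ = 1.0466

rotate P by −φ1: (0.0145, -0.0251, -0.5699)
  A=0.0755, B=-0.5699, C=(l²−L²−A²−y'²−z²)/(2L)=-0.4556
  θ1 = atan2(B,A) + arccos(C/0.5749) = 1.0466
rotate P by −φ2: (-0.0290, 0.0000, -0.5699)
  A cos θ + B sin θ = C:  0.1190·cos θ + -0.5699·sin θ = -0.4947
  θ2 = atan2(B,A) + arccos(C/0.5822) = 1.2214
φ3=240.0° → target in arm frame (0.0145, 0.0251)
  A cos θ + B sin θ = C:  0.0755·cos θ + -0.5699·sin θ = -0.4556
  θ3 = atan2(B,A) + arccos(C/0.5749) = 1.0466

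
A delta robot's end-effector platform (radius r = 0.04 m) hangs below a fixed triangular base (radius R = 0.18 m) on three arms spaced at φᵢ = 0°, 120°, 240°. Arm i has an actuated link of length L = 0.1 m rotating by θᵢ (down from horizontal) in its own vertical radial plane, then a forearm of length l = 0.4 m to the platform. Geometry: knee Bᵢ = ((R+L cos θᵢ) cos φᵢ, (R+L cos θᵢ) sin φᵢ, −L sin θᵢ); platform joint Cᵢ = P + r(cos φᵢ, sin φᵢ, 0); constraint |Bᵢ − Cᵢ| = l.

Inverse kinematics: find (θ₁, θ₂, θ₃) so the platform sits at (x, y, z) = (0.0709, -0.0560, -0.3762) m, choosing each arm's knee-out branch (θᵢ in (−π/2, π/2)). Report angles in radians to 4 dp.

θ₁ = 0.1743, θ₂ = 1.0476, θ₃ = 0.5237

φ1=0.0° → target in arm frame (0.0709, -0.0560)
  e−x'=0.0691;  (l²−L²−(e−x')²−y'²−z²)/2L = 0.0028
  √(A²+B²)=0.3825;  θ1 = -1.3891+1.5634 ≈ 0.1743
arm 2 (φ=120.0°): x'=-0.0839, y'=-0.0334
  A cos θ + B sin θ = C:  0.2239·cos θ + -0.3762·sin θ = -0.2140
  γ=atan2(-0.3762,0.2239)=-1.0338;  ψ=arccos(-0.4887)=2.0814;  θ2=γ+ψ≈1.0476
rotate P by −φ3: (0.0130, 0.0894, -0.3762)
  A cos θ + B sin θ = C:  0.1270·cos θ + -0.3762·sin θ = -0.0782
  γ=atan2(-0.3762,0.1270)=-1.2453;  ψ=arccos(-0.1969)=1.7690;  θ3=γ+ψ≈0.5237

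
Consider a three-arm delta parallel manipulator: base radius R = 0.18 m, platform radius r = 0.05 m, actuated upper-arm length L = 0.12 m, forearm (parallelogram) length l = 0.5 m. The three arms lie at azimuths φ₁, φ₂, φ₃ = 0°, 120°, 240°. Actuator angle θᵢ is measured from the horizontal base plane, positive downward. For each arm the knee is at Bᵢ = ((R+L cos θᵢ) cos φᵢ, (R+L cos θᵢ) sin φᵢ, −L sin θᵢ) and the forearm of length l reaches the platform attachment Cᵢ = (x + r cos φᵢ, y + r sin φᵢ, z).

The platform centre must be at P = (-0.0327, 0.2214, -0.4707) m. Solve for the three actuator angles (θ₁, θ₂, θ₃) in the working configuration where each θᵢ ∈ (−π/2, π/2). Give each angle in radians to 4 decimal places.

θ₁ = 0.8728, θ₂ = -0.1745, θ₃ = 1.3965

rotate P by −φ1: (-0.0327, 0.2214, -0.4707)
  e−x'=0.1627;  (l²−L²−(e−x')²−y'²−z²)/2L = -0.2560
  γ=atan2(-0.4707,0.1627)=-1.2380;  ψ=arccos(-0.5141)=2.1107;  θ1=γ+ψ≈0.8728
arm 2 (φ=120.0°): x'=0.2081, y'=-0.0824
  A cos θ + B sin θ = C:  -0.0781·cos θ + -0.4707·sin θ = 0.0048
  √(A²+B²)=0.4771;  θ2 = -1.7352+1.5607 ≈ -0.1745
rotate P by −φ3: (-0.1754, -0.1390, -0.4707)
  A cos θ + B sin θ = C:  0.3054·cos θ + -0.4707·sin θ = -0.4106
  γ=atan2(-0.4707,0.3054)=-0.9953;  ψ=arccos(-0.7318)=2.3918;  θ3=γ+ψ≈1.3965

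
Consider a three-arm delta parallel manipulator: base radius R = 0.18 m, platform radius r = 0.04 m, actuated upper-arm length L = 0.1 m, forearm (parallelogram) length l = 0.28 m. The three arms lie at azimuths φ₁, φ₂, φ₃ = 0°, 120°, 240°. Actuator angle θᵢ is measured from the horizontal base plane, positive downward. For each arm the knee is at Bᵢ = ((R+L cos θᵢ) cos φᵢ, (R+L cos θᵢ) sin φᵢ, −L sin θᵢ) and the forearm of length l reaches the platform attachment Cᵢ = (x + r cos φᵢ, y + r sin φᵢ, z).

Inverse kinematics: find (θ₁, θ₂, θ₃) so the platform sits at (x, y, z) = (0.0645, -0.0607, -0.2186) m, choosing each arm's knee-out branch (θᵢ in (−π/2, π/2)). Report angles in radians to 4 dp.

arm 1 (φ=0.0°): x'=0.0645, y'=-0.0607
  e−x'=0.0755;  (l²−L²−(e−x')²−y'²−z²)/2L = 0.0561
  θ1 = atan2(B,A) + arccos(C/0.2313) = 0.0873
rotate P by −φ2: (-0.0848, -0.0255, -0.2186)
  e−x'=0.2248;  (l²−L²−(e−x')²−y'²−z²)/2L = -0.1529
  √(A²+B²)=0.3136;  θ2 = -0.7714+2.0801 ≈ 1.3088
rotate P by −φ3: (0.0203, 0.0862, -0.2186)
  A cos θ + B sin θ = C:  0.1197·cos θ + -0.2186·sin θ = -0.0057
  √(A²+B²)=0.2492;  θ3 = -1.0699+1.5937 ≈ 0.5238

θ₁ = 0.0873, θ₂ = 1.3088, θ₃ = 0.5238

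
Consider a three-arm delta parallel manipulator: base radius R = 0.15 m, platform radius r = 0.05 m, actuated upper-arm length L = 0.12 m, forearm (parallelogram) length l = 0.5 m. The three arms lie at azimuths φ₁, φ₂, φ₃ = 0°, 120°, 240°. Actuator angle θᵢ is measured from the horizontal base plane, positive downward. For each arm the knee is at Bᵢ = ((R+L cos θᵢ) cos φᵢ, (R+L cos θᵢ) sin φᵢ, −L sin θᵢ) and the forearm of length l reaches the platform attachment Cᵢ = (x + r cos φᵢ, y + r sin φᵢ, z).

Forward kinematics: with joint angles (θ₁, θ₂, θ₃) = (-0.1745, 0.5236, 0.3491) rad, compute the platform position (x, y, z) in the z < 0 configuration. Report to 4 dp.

S1 = (0.2182·cos0.0°, 0.2182·sin0.0°, 0.0208) = (0.2182, 0.0000, 0.0208)
S2 = (0.2039·cos120.0°, 0.2039·sin120.0°, -0.0600) = (-0.1020, 0.1766, -0.0600)
φ3=240.0°: virtual centre (-0.1064, -0.1843, -0.0410), radius l
|S₂|²−|S₁|² = -0.0029;  |S₃|²−|S₁|² = -0.0011
[-0.6403 0.3532 -0.1617]·P = -0.0029;  [-0.6491 -0.3685 -0.1238]·P = -0.0011
det = 0.4652;  x = 0.0031+-0.2220z,  y = -0.0025+0.0552z
into |P−S₁|² = l²: 1.0523z² + 0.0536z + -0.2033 = 0;  Δ = 0.8586;  z = -0.4657 or 0.4148 → z<0 root = -0.4657
x = 0.1065, y = -0.0282

(0.1065, -0.0282, -0.4657)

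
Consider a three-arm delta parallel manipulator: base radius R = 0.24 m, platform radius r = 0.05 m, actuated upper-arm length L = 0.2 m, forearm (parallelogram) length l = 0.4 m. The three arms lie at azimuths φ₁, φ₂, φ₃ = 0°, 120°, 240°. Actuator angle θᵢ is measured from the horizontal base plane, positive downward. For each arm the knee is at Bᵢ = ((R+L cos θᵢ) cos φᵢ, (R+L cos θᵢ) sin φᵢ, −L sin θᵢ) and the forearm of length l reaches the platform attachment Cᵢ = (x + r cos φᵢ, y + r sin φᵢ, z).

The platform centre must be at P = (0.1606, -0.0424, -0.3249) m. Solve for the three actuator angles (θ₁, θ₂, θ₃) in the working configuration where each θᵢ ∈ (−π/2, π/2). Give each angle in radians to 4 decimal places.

θ₁ = -0.0001, θ₂ = 1.3088, θ₃ = 1.0470

arm 1 (φ=0.0°): x'=0.1606, y'=-0.0424
  A=0.0294, B=-0.3249, C=(l²−L²−A²−y'²−z²)/(2L)=0.0294
  θ1 = atan2(B,A) + arccos(C/0.3262) = -0.0001
φ2=120.0° → target in arm frame (-0.1170, -0.1179)
  e−x'=0.3070;  (l²−L²−(e−x')²−y'²−z²)/2L = -0.2343
  θ2 = atan2(B,A) + arccos(C/0.4470) = 1.3088
arm 3 (φ=240.0°): x'=-0.0436, y'=0.1603
  A cos θ + B sin θ = C:  0.2336·cos θ + -0.3249·sin θ = -0.1645
  γ=atan2(-0.3249,0.2336)=-0.9475;  ψ=arccos(-0.4112)=1.9945;  θ3=γ+ψ≈1.0470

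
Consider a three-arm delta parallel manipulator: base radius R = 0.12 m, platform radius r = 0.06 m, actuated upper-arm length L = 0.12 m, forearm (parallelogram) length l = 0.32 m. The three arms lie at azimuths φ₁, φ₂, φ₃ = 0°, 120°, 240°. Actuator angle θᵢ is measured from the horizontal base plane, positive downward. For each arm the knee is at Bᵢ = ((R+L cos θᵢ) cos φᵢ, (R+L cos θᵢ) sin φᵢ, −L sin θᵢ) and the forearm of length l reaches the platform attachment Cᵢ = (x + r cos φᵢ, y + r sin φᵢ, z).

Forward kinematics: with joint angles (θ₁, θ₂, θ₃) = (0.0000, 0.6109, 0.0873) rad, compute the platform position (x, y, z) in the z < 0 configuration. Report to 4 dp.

(0.0473, -0.0628, -0.2843)

S1 = (0.1800·cos0.0°, 0.1800·sin0.0°, 0.0000) = (0.1800, 0.0000, 0.0000)
S2 = (0.1583·cos120.0°, 0.1583·sin120.0°, -0.0688) = (-0.0791, 0.1371, -0.0688)
arm 3 at φ=240.0°: e+L cos θ3 = 0.1795;  S3 = (-0.0898, -0.1555, -0.0105)
subtract pairs → two planes through P
plane₁₂: -0.5183x+0.2742y+-0.1377z = -0.0026
Cramer: x(z) = 0.0027-0.1571z;  y(z) = -0.0045+0.2052z
sphere 1 gives Az²+Bz+C=0 with A=1.0668, B=0.0539, C=-0.0709;  B²−4AC=0.3056;  roots -0.2843, 0.2338;  negative root z = -0.2843
x = 0.0473, y = -0.0628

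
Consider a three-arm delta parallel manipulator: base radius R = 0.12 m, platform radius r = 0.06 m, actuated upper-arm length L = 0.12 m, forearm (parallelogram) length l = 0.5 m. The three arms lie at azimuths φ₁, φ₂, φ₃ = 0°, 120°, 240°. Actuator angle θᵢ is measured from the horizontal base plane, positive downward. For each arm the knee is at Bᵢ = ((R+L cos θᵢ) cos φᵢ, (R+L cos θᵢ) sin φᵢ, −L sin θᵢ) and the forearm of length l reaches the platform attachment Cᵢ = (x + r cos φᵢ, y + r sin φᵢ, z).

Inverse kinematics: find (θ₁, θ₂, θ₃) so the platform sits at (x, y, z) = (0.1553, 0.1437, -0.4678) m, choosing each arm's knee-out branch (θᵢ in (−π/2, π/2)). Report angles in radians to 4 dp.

θ₁ = -0.0875, θ₂ = 0.2617, θ₃ = 0.9597

rotate P by −φ1: (0.1553, 0.1437, -0.4678)
  A cos θ + B sin θ = C:  -0.0953·cos θ + -0.4678·sin θ = -0.0540
  θ1 = atan2(B,A) + arccos(C/0.4774) = -0.0875
rotate P by −φ2: (0.0468, -0.2063, -0.4678)
  A=0.0132, B=-0.4678, C=(l²−L²−A²−y'²−z²)/(2L)=-0.1083
  θ2 = atan2(B,A) + arccos(C/0.4680) = 0.2617
φ3=240.0° → target in arm frame (-0.2021, 0.0626)
  A cos θ + B sin θ = C:  0.2621·cos θ + -0.4678·sin θ = -0.2327
  γ=atan2(-0.4678,0.2621)=-1.0601;  ψ=arccos(-0.4340)=2.0198;  θ3=γ+ψ≈0.9597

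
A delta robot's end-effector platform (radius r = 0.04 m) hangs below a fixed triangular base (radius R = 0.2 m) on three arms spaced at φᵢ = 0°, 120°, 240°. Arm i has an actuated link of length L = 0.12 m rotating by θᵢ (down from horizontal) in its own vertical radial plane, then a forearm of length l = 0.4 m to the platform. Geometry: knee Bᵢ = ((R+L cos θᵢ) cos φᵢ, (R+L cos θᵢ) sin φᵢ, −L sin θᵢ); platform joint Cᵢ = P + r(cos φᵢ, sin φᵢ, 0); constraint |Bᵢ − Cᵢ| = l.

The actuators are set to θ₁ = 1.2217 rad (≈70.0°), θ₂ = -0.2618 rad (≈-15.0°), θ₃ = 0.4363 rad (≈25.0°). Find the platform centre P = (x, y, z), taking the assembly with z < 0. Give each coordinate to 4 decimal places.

centre 1 = (0.2010·cos0.0°, 0.2010·sin0.0°, -0.1128) = (0.2010, 0.0000, -0.1128)
arm 2 at φ=120.0°: ρ2 = 0.2759;  centre 2 = (-0.1380, 0.2389, 0.0311)
arm 3 at φ=240.0°: ρ3 = 0.2688;  centre 3 = (-0.1344, -0.2328, -0.0507)
eliminate P² terms by subtracting sphere 1 from 2 and 3
[-0.6780 0.4779 0.2876]·P = 0.0240;  [-0.6709 -0.4655 0.1241]·P = 0.0217
det = 0.6362;  x = -0.0338+0.3037z,  y = 0.0022+-0.1710z
quadratic in z: (1.1215)z²+(0.0821)z+(-0.0921)=0, √Δ=0.6481 → z ∈ {-0.3256, 0.2523}; z = -0.3256 (taking z<0)
x = -0.1327, y = 0.0579

(-0.1327, 0.0579, -0.3256)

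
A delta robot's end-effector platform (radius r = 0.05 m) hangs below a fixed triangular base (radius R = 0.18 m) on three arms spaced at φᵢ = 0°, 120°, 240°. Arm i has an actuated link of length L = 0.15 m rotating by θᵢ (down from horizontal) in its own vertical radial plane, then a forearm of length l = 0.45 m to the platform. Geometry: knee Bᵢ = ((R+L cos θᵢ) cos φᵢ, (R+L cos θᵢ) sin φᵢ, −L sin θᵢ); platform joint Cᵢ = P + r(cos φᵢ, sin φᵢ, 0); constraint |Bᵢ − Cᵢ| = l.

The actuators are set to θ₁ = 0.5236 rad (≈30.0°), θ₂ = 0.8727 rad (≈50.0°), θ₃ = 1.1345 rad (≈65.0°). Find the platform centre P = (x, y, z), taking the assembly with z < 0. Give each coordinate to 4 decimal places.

(0.0870, 0.0440, -0.4881)

O1 = (0.2599·cos0.0°, 0.2599·sin0.0°, -0.0750) = (0.2599, 0.0000, -0.0750)
O2 = (0.2264·cos120.0°, 0.2264·sin120.0°, -0.1149) = (-0.1132, 0.1961, -0.1149)
O3 = (0.1934·cos240.0°, 0.1934·sin240.0°, -0.1359) = (-0.0967, -0.1675, -0.1359)
subtract pairs → two planes through P
[-0.7462 0.3922 -0.0798]·P = -0.0087;  [-0.7132 -0.3350 -0.1219]·P = -0.0173
Cramer: x(z) = 0.0183-0.1407z;  y(z) = 0.0126-0.0643z
quadratic in z: (1.0239)z²+(0.2164)z+(-0.1383)=0, √Δ=0.7832 → z ∈ {-0.4881, 0.2768}; z = -0.4881 (taking z<0)
x = 0.0870, y = 0.0440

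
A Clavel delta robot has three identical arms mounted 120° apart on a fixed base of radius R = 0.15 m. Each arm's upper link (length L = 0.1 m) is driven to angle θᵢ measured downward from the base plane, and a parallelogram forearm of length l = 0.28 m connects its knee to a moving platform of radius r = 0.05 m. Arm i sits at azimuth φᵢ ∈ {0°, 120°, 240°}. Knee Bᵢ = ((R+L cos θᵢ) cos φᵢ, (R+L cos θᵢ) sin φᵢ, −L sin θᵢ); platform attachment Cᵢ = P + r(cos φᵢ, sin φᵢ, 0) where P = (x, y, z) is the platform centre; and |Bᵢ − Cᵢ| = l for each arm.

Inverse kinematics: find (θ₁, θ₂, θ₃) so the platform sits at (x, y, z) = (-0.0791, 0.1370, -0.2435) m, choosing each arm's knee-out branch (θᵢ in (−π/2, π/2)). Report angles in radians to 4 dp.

θ₁ = 1.3962, θ₂ = -0.3491, θ₃ = 1.3962

arm 1 (φ=0.0°): x'=-0.0791, y'=0.1370
  e−x'=0.1791;  (l²−L²−(e−x')²−y'²−z²)/2L = -0.2087
  √(A²+B²)=0.3023;  θ1 = -0.9366+2.3328 ≈ 1.3962
φ2=120.0° → target in arm frame (0.1582, 0.0000)
  A cos θ + B sin θ = C:  -0.0582·cos θ + -0.2435·sin θ = 0.0286
  √(A²+B²)=0.2504;  θ2 = -1.8054+1.4563 ≈ -0.3491
rotate P by −φ3: (-0.0791, -0.1370, -0.2435)
  A cos θ + B sin θ = C:  0.1791·cos θ + -0.2435·sin θ = -0.2087
  θ3 = atan2(B,A) + arccos(C/0.3023) = 1.3962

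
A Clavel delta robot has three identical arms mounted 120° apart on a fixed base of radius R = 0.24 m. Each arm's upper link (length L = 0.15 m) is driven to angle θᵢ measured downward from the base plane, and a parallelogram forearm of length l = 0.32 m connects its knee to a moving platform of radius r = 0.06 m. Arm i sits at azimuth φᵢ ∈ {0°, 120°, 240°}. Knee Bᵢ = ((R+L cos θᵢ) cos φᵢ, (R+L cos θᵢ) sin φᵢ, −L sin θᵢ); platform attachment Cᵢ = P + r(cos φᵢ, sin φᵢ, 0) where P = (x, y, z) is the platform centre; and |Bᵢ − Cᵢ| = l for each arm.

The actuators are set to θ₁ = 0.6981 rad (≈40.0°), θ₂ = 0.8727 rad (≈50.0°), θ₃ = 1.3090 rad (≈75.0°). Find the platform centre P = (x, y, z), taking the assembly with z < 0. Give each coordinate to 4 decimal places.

φ1=0.0°: virtual centre (0.2949, 0.0000, -0.0964), radius l
S2 = (0.2764·cos120.0°, 0.2764·sin120.0°, -0.1149) = (-0.1382, 0.2394, -0.1149)
arm 3 at φ=240.0°: (R−r)+L cos θ3 = 0.2188;  S3 = (-0.1094, -0.1895, -0.1449)
|S₂|²−|S₁|² = -0.0067;  |S₃|²−|S₁|² = -0.0274
linear system: -0.8662x+0.4788y = -0.0067−-0.0370z; -0.8086x+-0.3790y = -0.0274−-0.0969z
det = 0.7155;  x = 0.0219+-0.0845z,  y = 0.0256+-0.0756z
quadratic in z: (1.0128)z²+(0.2351)z+(-0.0179)=0, √Δ=0.3574 → z ∈ {-0.2925, 0.0604}; z = -0.2925 (taking z<0)
x = 0.0466, y = 0.0477

(0.0466, 0.0477, -0.2925)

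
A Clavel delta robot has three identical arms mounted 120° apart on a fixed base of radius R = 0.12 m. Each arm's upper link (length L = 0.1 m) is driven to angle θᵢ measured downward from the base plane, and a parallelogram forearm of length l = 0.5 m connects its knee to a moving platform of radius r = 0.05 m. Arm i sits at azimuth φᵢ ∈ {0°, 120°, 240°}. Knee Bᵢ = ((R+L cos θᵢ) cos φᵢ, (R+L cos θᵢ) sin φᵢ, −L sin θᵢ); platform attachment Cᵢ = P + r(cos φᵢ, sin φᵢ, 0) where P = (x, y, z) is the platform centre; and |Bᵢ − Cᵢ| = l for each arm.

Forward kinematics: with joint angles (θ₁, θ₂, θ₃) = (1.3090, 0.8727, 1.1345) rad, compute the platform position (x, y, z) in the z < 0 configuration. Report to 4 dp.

φ1=0.0°: virtual centre (0.0959, 0.0000, -0.0966), radius l
centre 2 = (0.1343·cos120.0°, 0.1343·sin120.0°, -0.0766) = (-0.0671, 0.1163, -0.0766)
centre 3 = (0.1123·cos240.0°, 0.1123·sin240.0°, -0.0906) = (-0.0561, -0.0972, -0.0906)
eliminate P² terms by subtracting sphere 1 from 2 and 3
plane₁₂: -0.3260x+0.2326y+0.0400z = 0.0054
det = 0.1341;  x = -0.0118+0.0786z,  y = 0.0066+-0.0616z
into |P−centre ₁|² = l²: 1.0100z² + 0.1754z + -0.2290 = 0;  Δ = 0.9561;  z = -0.5709 or 0.3972 → z<0 root = -0.5709
x = -0.0567, y = 0.0418

(-0.0567, 0.0418, -0.5709)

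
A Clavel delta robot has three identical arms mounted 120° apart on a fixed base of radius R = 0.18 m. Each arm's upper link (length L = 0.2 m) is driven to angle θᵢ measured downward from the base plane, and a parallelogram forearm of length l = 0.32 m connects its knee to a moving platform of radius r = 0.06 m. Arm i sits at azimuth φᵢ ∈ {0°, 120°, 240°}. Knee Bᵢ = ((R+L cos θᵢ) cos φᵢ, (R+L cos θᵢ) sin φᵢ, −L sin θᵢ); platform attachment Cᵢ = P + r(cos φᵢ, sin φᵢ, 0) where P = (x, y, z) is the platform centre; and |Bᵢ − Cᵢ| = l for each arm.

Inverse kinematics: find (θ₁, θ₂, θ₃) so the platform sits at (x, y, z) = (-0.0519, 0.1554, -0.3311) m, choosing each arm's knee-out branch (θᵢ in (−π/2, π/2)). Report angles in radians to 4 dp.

arm 1 (φ=0.0°): x'=-0.0519, y'=0.1554
  A cos θ + B sin θ = C:  0.1719·cos θ + -0.3311·sin θ = -0.2523
  √(A²+B²)=0.3731;  θ1 = -1.0919+2.3136 ≈ 1.2216
rotate P by −φ2: (0.1605, -0.0328, -0.3311)
  A cos θ + B sin θ = C:  -0.0405·cos θ + -0.3311·sin θ = -0.1249
  √(A²+B²)=0.3336;  θ2 = -1.6926+1.9544 ≈ 0.2618
φ3=240.0° → target in arm frame (-0.1086, -0.1226)
  A cos θ + B sin θ = C:  0.2286·cos θ + -0.3311·sin θ = -0.2864
  γ=atan2(-0.3311,0.2286)=-0.9665;  ψ=arccos(-0.7117)=2.3627;  θ3=γ+ψ≈1.3962

θ₁ = 1.2216, θ₂ = 0.2618, θ₃ = 1.3962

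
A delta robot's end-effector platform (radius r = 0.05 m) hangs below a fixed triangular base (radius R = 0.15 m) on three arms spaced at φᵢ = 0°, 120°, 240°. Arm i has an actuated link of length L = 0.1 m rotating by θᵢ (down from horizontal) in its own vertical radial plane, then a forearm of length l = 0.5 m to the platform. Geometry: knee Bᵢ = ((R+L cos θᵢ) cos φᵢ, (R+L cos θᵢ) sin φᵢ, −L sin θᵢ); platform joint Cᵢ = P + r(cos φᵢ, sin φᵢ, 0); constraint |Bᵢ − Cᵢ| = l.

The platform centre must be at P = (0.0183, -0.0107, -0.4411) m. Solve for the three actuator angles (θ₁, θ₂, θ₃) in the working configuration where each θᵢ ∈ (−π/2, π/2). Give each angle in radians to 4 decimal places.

φ1=0.0° → target in arm frame (0.0183, -0.0107)
  e−x'=0.0817;  (l²−L²−(e−x')²−y'²−z²)/2L = 0.1932
  γ=atan2(-0.4411,0.0817)=-1.3877;  ψ=arccos(0.4307)=1.1255;  θ1=γ+ψ≈-0.2621
φ2=120.0° → target in arm frame (-0.0184, -0.0105)
  e−x'=0.1184;  (l²−L²−(e−x')²−y'²−z²)/2L = 0.1565
  √(A²+B²)=0.4567;  θ2 = -1.3085+1.2211 ≈ -0.0875
rotate P by −φ3: (0.0001, 0.0212, -0.4411)
  A cos θ + B sin θ = C:  0.0999·cos θ + -0.4411·sin θ = 0.1750
  √(A²+B²)=0.4523;  θ3 = -1.3481+1.1734 ≈ -0.1747

θ₁ = -0.2621, θ₂ = -0.0875, θ₃ = -0.1747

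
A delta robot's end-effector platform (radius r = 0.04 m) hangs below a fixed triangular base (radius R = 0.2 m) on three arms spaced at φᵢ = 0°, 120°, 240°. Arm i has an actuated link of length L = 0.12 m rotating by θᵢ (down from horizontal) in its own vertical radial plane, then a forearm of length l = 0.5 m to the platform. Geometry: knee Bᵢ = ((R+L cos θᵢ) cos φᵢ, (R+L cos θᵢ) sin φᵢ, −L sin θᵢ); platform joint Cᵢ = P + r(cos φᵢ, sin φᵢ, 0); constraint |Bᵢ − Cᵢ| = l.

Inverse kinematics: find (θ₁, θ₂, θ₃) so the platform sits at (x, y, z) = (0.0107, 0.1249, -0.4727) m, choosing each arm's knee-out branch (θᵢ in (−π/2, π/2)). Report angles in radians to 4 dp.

rotate P by −φ1: (0.0107, 0.1249, -0.4727)
  A=0.1493, B=-0.4727, C=(l²−L²−A²−y'²−z²)/(2L)=-0.1072
  γ=atan2(-0.4727,0.1493)=-1.2649;  ψ=arccos(-0.2163)=1.7888;  θ1=γ+ψ≈0.5240
arm 2 (φ=120.0°): x'=0.1028, y'=-0.0717
  A=0.0572, B=-0.4727, C=(l²−L²−A²−y'²−z²)/(2L)=0.0156
  √(A²+B²)=0.4761;  θ2 = -1.4504+1.5380 ≈ 0.0876
arm 3 (φ=240.0°): x'=-0.1135, y'=-0.0532
  e−x'=0.2735;  (l²−L²−(e−x')²−y'²−z²)/2L = -0.2729
  γ=atan2(-0.4727,0.2735)=-1.0462;  ψ=arccos(-0.4996)=2.0940;  θ3=γ+ψ≈1.0477

θ₁ = 0.5240, θ₂ = 0.0876, θ₃ = 1.0477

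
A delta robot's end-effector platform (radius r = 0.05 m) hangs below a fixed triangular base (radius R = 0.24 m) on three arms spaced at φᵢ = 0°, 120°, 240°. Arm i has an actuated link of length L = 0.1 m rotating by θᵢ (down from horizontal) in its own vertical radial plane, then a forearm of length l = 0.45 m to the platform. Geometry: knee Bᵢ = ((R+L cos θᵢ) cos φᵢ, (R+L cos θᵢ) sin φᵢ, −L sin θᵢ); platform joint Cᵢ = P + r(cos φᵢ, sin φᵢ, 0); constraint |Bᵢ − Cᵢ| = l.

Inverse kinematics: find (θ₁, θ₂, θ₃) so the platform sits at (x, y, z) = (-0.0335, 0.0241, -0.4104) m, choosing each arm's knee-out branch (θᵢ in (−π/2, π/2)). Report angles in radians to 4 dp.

θ₁ = 0.7857, θ₂ = 0.3491, θ₃ = 0.6111

arm 1 (φ=0.0°): x'=-0.0335, y'=0.0241
  A cos θ + B sin θ = C:  0.2235·cos θ + -0.4104·sin θ = -0.1323
  θ1 = atan2(B,A) + arccos(C/0.4673) = 0.7857
rotate P by −φ2: (0.0376, 0.0170, -0.4104)
  A=0.1524, B=-0.4104, C=(l²−L²−A²−y'²−z²)/(2L)=0.0028
  θ2 = atan2(B,A) + arccos(C/0.4378) = 0.3491
rotate P by −φ3: (-0.0041, -0.0411, -0.4104)
  A=0.1941, B=-0.4104, C=(l²−L²−A²−y'²−z²)/(2L)=-0.0765
  θ3 = atan2(B,A) + arccos(C/0.4540) = 0.6111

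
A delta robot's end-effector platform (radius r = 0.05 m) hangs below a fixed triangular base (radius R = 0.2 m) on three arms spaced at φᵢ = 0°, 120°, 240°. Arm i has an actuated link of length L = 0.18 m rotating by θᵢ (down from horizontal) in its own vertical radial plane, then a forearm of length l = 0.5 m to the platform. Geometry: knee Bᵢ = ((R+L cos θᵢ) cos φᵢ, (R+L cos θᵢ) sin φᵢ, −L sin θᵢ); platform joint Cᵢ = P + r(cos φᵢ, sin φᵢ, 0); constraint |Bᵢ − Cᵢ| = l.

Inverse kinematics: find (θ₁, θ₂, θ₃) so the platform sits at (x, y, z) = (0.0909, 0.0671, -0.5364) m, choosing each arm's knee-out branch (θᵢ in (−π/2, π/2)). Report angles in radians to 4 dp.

θ₁ = 0.5236, θ₂ = 0.7854, θ₃ = 1.1346

arm 1 (φ=0.0°): x'=0.0909, y'=0.0671
  e−x'=0.0591;  (l²−L²−(e−x')²−y'²−z²)/2L = -0.2170
  θ1 = atan2(B,A) + arccos(C/0.5396) = 0.5236
arm 2 (φ=120.0°): x'=0.0127, y'=-0.1123
  A cos θ + B sin θ = C:  0.1373·cos θ + -0.5364·sin θ = -0.2822
  √(A²+B²)=0.5537;  θ2 = -1.3201+2.1056 ≈ 0.7854
arm 3 (φ=240.0°): x'=-0.1036, y'=0.0452
  A=0.2536, B=-0.5364, C=(l²−L²−A²−y'²−z²)/(2L)=-0.3791
  θ3 = atan2(B,A) + arccos(C/0.5933) = 1.1346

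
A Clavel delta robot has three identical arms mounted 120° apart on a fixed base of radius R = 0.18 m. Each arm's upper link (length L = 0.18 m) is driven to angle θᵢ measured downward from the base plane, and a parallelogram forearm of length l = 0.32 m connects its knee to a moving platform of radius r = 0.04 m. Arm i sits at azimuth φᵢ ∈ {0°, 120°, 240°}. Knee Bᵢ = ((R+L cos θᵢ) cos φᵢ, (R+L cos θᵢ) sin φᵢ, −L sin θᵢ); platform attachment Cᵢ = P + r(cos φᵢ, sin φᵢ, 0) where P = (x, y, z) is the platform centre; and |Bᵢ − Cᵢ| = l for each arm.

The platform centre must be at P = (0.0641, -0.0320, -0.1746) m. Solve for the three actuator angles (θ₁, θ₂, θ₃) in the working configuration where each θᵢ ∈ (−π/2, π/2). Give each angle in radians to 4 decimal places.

arm 1 (φ=0.0°): x'=0.0641, y'=-0.0320
  e−x'=0.0759;  (l²−L²−(e−x')²−y'²−z²)/2L = 0.0909
  γ=atan2(-0.1746,0.0759)=-1.1607;  ψ=arccos(0.4775)=1.0729;  θ1=γ+ψ≈-0.0878
rotate P by −φ2: (-0.0598, -0.0395, -0.1746)
  A=0.1998, B=-0.1746, C=(l²−L²−A²−y'²−z²)/(2L)=-0.0054
  √(A²+B²)=0.2653;  θ2 = -0.7183+1.5912 ≈ 0.8729
φ3=240.0° → target in arm frame (-0.0043, 0.0715)
  e−x'=0.1443;  (l²−L²−(e−x')²−y'²−z²)/2L = 0.0377
  θ3 = atan2(B,A) + arccos(C/0.2265) = 0.5237

θ₁ = -0.0878, θ₂ = 0.8729, θ₃ = 0.5237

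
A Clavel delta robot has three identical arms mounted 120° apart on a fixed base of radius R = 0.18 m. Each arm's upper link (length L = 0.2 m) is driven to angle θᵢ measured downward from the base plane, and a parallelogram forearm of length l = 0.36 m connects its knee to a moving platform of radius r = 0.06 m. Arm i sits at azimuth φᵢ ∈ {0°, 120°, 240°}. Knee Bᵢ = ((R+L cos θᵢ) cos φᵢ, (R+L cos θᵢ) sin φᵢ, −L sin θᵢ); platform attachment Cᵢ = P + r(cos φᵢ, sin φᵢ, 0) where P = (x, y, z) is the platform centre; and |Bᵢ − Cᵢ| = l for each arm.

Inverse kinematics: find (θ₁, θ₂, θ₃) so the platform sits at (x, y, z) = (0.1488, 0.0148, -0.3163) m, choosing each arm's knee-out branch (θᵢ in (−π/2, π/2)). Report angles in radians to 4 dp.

rotate P by −φ1: (0.1488, 0.0148, -0.3163)
  A cos θ + B sin θ = C:  -0.0288·cos θ + -0.3163·sin θ = -0.0287
  γ=atan2(-0.3163,-0.0288)=-1.6616;  ψ=arccos(-0.0905)=1.6614;  θ1=γ+ψ≈-0.0002
φ2=120.0° → target in arm frame (-0.0616, -0.1363)
  e−x'=0.1816;  (l²−L²−(e−x')²−y'²−z²)/2L = -0.1550
  γ=atan2(-0.3163,0.1816)=-1.0497;  ψ=arccos(-0.4249)=2.0096;  θ2=γ+ψ≈0.9600
φ3=240.0° → target in arm frame (-0.0872, 0.1215)
  A=0.2072, B=-0.3163, C=(l²−L²−A²−y'²−z²)/(2L)=-0.1703
  γ=atan2(-0.3163,0.2072)=-0.9908;  ψ=arccos(-0.4505)=2.0381;  θ3=γ+ψ≈1.0473

θ₁ = -0.0002, θ₂ = 0.9600, θ₃ = 1.0473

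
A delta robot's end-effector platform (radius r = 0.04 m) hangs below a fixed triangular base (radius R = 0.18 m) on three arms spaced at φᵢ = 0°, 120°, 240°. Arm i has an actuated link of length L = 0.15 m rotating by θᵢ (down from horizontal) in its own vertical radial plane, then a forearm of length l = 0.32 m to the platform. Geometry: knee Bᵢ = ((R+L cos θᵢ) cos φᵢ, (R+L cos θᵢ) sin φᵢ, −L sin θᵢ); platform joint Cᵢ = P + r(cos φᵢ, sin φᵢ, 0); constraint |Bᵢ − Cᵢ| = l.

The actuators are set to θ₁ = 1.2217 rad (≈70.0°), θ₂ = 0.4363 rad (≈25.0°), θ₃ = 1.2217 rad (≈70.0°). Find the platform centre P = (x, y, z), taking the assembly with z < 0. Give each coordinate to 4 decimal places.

φ1=0.0°: virtual centre (0.1913, 0.0000, -0.1410), radius l
φ2=120.0°: virtual centre (-0.1380, 0.2390, -0.0634), radius l
S3 = (0.1913·cos240.0°, 0.1913·sin240.0°, -0.1410) = (-0.0957, -0.1657, -0.1410)
|S₂|²−|S₁|² = 0.0237;  |S₃|²−|S₁|² = 0.0000
[-0.6586 0.4780 0.1551]·P = 0.0237;  [-0.5739 -0.3314 0.0000]·P = 0.0000
Cramer: x(z) = -0.0159+0.1044z;  y(z) = 0.0276-0.1808z
sphere 1 gives Az²+Bz+C=0 with A=1.0436, B=0.2287, C=-0.0388;  B²−4AC=0.2143;  roots -0.3314, 0.1123;  negative root z = -0.3314
x = -0.0505, y = 0.0875

(-0.0505, 0.0875, -0.3314)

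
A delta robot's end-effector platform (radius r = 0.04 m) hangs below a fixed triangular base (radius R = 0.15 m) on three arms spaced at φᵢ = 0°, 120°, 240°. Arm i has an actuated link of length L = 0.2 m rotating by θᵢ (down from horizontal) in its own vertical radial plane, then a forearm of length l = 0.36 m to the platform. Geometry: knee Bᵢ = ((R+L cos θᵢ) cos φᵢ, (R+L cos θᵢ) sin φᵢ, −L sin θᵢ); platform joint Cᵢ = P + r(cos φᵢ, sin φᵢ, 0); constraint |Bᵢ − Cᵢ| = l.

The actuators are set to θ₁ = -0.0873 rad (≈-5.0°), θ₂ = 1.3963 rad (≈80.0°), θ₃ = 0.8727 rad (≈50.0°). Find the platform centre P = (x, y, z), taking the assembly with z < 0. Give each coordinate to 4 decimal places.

(0.1876, -0.0981, -0.3069)

φ1=0.0°: virtual centre (0.3092, 0.0000, 0.0174), radius l
arm 2 at φ=120.0°: ρ2 = 0.1447;  O2 = (-0.0724, 0.1253, -0.1970)
arm 3 at φ=240.0°: ρ3 = 0.2386;  O3 = (-0.1193, -0.2066, -0.1532)
|O₂|²−|O₁|² = -0.0362;  |O₃|²−|O₁|² = -0.0156
plane₁₂: -0.7632x+0.2507y+-0.4288z = -0.0362
Cramer: x(z) = 0.0356-0.4956z;  y(z) = -0.0361+0.2018z
quadratic in z: (1.2863)z²+(0.2218)z+(-0.0531)=0, √Δ=0.5678 → z ∈ {-0.3069, 0.1345}; z = -0.3069 (taking z<0)
x = 0.1876, y = -0.0981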